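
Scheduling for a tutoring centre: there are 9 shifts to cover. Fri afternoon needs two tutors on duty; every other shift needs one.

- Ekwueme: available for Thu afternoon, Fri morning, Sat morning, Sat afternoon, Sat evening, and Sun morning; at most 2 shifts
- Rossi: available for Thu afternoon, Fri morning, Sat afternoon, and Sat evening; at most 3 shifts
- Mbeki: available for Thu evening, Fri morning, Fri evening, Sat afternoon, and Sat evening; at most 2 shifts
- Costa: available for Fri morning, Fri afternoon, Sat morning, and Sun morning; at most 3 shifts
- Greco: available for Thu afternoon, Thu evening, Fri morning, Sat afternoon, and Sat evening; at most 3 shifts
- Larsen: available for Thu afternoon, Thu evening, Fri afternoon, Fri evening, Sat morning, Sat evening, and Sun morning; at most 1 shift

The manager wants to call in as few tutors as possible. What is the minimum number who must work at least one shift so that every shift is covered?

10 slots to fill and no one can take more than 3, so at least ⌈10/3⌉ = 4 tutors are needed.
No set of 4 tutors can cover every shift (each such set leaves at least one shift with no one available or exceeds a cap).
Ekwueme, Rossi, Mbeki, Costa, and Larsen alone can cover everything: Thu afternoon→Ekwueme, Thu evening→Mbeki, Fri morning→Rossi, Fri afternoon→Costa+Larsen, Fri evening→Mbeki, Sat morning→Ekwueme, Sat afternoon→Rossi, Sat evening→Rossi, Sun morning→Costa.

5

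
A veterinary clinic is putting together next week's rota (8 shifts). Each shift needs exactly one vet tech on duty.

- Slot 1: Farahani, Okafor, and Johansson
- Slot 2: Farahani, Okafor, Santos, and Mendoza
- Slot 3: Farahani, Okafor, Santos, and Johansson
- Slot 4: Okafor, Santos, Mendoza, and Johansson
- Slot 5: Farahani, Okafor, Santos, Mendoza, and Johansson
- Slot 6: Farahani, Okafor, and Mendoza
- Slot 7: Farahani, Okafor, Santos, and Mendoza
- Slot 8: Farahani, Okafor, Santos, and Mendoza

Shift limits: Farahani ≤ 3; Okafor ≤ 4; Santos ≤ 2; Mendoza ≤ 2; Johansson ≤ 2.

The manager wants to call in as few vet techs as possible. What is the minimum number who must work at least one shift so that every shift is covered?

3

8 slots to fill and no one can take more than 4, so at least ⌈8/4⌉ = 2 vet techs are needed.
Any 2 vet techs together have capacity at most 4+3 = 7 < 8 slots, so 2 can never suffice.
Farahani, Okafor, and Santos alone can cover everything: Slot 1→Farahani, Slot 2→Farahani, Slot 3→Okafor, Slot 4→Okafor, Slot 5→Okafor, Slot 6→Farahani, Slot 7→Okafor, Slot 8→Santos.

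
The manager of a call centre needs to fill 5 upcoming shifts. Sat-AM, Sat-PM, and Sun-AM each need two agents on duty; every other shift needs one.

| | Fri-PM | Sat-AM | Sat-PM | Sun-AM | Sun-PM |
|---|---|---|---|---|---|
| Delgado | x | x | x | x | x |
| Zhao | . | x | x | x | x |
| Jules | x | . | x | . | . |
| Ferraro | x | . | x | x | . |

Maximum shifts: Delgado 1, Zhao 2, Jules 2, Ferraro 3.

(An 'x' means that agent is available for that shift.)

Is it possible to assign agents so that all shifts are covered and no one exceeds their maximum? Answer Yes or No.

Total capacity is 8 and 8 slots are needed, so capacity alone doesn't rule it out.
Shifts {Sat-AM, Sun-AM, Sun-PM} need 5 worker-slots in total, but the agents available for any of those shifts (Delgado, Zhao, and Ferraro) can supply at most 4 among them. So no valid schedule exists.

No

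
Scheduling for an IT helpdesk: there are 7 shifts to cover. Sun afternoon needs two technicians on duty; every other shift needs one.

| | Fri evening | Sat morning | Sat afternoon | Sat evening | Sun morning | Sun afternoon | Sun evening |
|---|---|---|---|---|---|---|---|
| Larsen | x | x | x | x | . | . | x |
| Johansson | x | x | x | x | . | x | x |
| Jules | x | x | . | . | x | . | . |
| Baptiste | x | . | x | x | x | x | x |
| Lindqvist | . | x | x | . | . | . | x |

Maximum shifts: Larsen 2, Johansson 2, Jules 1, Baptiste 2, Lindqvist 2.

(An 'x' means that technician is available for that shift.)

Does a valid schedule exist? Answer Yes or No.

Yes

Sun afternoon can only be covered by Johansson and Baptiste, so that assignment is forced.
One valid schedule: Fri evening→Larsen, Sat morning→Johansson, Sat afternoon→Baptiste, Sat evening→Larsen, Sun morning→Jules, Sun afternoon→Johansson+Baptiste, Sun evening→Lindqvist.
Loads: Larsen 2/2, Johansson 2/2, Jules 1/1, Baptiste 2/2, Lindqvist 1/2 — all within limits.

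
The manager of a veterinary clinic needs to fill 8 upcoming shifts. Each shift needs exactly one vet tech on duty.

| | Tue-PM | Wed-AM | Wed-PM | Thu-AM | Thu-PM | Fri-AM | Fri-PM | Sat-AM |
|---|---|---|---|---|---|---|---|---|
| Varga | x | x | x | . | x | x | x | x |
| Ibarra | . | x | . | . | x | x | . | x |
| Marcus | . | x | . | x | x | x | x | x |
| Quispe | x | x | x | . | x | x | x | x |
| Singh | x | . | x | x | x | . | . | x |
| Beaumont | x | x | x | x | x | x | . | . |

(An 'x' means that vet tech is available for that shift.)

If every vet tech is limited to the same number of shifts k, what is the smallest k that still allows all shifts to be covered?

2

With 6 vet techs and 8 worker-slots to fill, someone must work at least ⌈8/6⌉ = 2 shifts, so k ≥ 2.
k = 2 works: Tue-PM→Varga, Wed-AM→Ibarra, Wed-PM→Quispe, Thu-AM→Marcus, Thu-PM→Quispe, Fri-AM→Ibarra, Fri-PM→Varga, Sat-AM→Marcus.
Loads: Varga 2, Ibarra 2, Marcus 2, Quispe 2, Singh 0, Beaumont 0 — all ≤ 2.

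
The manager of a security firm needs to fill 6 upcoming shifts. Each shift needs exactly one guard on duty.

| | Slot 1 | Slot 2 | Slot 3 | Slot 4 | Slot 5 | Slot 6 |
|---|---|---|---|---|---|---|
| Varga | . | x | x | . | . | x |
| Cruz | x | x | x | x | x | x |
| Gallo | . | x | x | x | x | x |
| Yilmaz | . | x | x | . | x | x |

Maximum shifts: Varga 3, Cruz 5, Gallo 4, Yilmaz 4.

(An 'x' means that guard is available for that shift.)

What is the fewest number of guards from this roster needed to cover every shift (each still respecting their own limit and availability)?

2

6 slots to fill and no one can take more than 5, so at least ⌈6/5⌉ = 2 guards are needed.
Varga and Cruz alone can cover everything: Slot 1→Cruz, Slot 2→Varga, Slot 3→Varga, Slot 4→Cruz, Slot 5→Cruz, Slot 6→Varga.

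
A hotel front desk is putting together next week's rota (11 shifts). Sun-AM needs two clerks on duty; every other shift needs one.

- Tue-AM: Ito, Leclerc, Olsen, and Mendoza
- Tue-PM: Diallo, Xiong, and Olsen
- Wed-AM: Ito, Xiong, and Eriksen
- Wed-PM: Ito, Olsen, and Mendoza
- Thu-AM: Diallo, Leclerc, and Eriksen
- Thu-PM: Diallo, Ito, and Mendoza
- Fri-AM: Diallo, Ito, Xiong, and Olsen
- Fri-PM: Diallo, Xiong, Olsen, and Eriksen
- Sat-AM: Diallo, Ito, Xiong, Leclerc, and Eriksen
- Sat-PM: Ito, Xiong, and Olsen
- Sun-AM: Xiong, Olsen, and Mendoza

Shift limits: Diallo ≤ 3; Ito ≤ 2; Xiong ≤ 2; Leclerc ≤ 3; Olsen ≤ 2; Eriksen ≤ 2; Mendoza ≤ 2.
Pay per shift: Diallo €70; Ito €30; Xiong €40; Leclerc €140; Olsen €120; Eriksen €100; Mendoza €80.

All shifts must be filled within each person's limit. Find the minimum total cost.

Picking the cheapest available clerk for each shift independently would cost €480, but that ignores the shift limits.
An optimal schedule: Tue-AM→Mendoza, Tue-PM→Xiong, Wed-AM→Ito, Wed-PM→Ito, Thu-AM→Diallo, Thu-PM→Diallo, Fri-AM→Diallo, Fri-PM→Eriksen, Sat-AM→Eriksen, Sat-PM→Xiong, Sun-AM→Mendoza+Olsen.
Total: 80 + 40 + 30 + 30 + 70 + 70 + 70 + 100 + 100 + 40 + 80 + 120 = €830.

€830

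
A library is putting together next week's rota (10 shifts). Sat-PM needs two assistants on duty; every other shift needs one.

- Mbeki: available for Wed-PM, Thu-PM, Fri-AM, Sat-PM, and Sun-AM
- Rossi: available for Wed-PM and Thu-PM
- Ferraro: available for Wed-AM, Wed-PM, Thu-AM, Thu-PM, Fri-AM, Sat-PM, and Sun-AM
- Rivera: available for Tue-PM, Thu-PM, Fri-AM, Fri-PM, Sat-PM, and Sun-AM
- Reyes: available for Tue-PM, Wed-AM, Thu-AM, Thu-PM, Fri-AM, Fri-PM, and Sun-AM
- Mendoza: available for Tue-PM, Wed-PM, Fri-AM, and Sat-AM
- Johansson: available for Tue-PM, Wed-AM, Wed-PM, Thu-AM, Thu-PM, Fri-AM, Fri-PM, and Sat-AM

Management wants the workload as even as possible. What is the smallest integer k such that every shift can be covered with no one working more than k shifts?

With 7 assistants and 11 worker-slots to fill, someone must work at least ⌈11/7⌉ = 2 shifts, so k ≥ 2.
k = 2 works: Tue-PM→Reyes, Wed-AM→Ferraro, Wed-PM→Rossi, Thu-AM→Ferraro, Thu-PM→Rossi, Fri-AM→Reyes, Fri-PM→Rivera, Sat-AM→Mendoza, Sat-PM→Mbeki+Rivera, Sun-AM→Mbeki.
Loads: Mbeki 2, Rossi 2, Ferraro 2, Rivera 2, Reyes 2, Mendoza 1, Johansson 0 — all ≤ 2.

2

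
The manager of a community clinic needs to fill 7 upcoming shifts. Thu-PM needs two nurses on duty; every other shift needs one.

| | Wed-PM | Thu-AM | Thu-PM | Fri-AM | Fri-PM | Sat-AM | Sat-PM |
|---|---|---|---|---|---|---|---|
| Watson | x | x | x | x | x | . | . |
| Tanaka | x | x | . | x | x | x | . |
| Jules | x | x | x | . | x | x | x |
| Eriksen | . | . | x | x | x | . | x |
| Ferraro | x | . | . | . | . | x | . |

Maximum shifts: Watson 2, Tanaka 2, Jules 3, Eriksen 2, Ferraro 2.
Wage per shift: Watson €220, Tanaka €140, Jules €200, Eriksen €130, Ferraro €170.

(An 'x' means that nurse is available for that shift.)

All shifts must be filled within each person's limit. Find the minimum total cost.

Picking the cheapest available nurse for each shift independently would cost €1140, but that ignores the shift limits.
An optimal schedule: Wed-PM→Ferraro, Thu-AM→Tanaka, Thu-PM→Eriksen+Jules, Fri-AM→Tanaka, Fri-PM→Jules, Sat-AM→Ferraro, Sat-PM→Eriksen.
Total: 170 + 140 + 130 + 200 + 140 + 200 + 170 + 130 = €1280.

€1280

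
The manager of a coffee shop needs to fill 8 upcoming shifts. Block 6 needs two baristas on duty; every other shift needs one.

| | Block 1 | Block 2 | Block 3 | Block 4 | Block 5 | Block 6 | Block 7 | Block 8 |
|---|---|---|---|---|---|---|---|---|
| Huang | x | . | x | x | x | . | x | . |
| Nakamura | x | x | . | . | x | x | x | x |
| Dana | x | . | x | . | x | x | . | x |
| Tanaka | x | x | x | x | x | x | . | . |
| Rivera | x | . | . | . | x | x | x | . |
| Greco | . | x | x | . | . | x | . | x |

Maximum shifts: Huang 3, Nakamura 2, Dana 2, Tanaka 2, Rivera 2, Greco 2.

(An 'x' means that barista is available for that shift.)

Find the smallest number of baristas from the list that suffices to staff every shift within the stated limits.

4

9 slots to fill and no one can take more than 3, so at least ⌈9/3⌉ = 3 baristas are needed.
Any 3 baristas together have capacity at most 3+2+2 = 7 < 9 slots, so 3 can never suffice.
Huang, Nakamura, Dana, and Tanaka alone can cover everything: Block 1→Dana, Block 2→Nakamura, Block 3→Huang, Block 4→Huang, Block 5→Tanaka, Block 6→Dana+Tanaka, Block 7→Huang, Block 8→Nakamura.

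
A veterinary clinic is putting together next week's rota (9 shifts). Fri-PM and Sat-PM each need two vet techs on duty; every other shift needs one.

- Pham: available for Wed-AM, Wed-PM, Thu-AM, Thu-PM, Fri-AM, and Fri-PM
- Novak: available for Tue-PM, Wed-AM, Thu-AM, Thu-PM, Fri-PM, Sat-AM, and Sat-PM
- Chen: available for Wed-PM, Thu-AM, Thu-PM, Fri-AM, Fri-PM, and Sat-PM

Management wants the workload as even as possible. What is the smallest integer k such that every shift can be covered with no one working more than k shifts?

4

With 3 vet techs and 11 worker-slots to fill, someone must work at least ⌈11/3⌉ = 4 shifts, so k ≥ 4.
k = 4 works: Tue-PM→Novak, Wed-AM→Pham, Wed-PM→Pham, Thu-AM→Pham, Thu-PM→Chen, Fri-AM→Pham, Fri-PM→Novak+Chen, Sat-AM→Novak, Sat-PM→Novak+Chen.
Loads: Pham 4, Novak 4, Chen 3 — all ≤ 4.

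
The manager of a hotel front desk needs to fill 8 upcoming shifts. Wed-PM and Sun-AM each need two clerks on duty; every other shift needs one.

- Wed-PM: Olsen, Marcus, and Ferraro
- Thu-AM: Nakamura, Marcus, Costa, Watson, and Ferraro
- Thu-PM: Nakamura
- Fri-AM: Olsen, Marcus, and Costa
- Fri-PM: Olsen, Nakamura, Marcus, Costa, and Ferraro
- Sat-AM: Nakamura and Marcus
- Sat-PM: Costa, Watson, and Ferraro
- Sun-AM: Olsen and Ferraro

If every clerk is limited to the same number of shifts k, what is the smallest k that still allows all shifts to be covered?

With 6 clerks and 10 worker-slots to fill, someone must work at least ⌈10/6⌉ = 2 shifts, so k ≥ 2.
k = 2 works: Wed-PM→Olsen+Marcus, Thu-AM→Costa, Thu-PM→Nakamura, Fri-AM→Marcus, Fri-PM→Ferraro, Sat-AM→Nakamura, Sat-PM→Costa, Sun-AM→Olsen+Ferraro.
Loads: Olsen 2, Nakamura 2, Marcus 2, Costa 2, Watson 0, Ferraro 2 — all ≤ 2.

2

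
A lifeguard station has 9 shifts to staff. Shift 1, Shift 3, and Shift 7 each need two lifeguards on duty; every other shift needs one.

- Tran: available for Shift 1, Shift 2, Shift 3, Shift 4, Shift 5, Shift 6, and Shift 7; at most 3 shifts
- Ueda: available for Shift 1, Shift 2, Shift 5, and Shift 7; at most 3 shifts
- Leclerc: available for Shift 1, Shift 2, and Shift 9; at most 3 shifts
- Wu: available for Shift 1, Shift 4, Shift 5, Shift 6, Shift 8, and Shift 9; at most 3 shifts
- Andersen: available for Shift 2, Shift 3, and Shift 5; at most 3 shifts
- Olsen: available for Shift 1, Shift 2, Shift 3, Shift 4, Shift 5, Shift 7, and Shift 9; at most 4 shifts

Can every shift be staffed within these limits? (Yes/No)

Yes

Shift 8 can only be covered by Wu, so that assignment is forced.
One valid schedule: Shift 1→Leclerc+Wu, Shift 2→Ueda, Shift 3→Tran+Andersen, Shift 4→Tran, Shift 5→Ueda, Shift 6→Tran, Shift 7→Ueda+Olsen, Shift 8→Wu, Shift 9→Leclerc.
Loads: Tran 3/3, Ueda 3/3, Leclerc 2/3, Wu 2/3, Andersen 1/3, Olsen 1/4 — all within limits.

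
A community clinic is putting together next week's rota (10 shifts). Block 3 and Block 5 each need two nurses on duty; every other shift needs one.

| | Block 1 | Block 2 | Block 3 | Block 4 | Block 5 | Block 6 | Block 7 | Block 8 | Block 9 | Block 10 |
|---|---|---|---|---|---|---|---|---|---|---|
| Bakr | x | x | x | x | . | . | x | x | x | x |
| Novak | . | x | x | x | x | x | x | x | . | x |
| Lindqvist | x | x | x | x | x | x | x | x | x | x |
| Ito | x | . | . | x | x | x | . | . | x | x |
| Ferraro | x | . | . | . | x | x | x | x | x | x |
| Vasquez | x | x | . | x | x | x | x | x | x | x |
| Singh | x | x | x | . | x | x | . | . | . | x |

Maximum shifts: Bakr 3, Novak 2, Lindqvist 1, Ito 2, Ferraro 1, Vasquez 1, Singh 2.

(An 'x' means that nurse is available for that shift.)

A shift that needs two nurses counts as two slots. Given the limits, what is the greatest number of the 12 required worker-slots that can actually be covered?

Total capacity across all nurses is 3+2+1+2+1+1+2 = 12, and 12 slots are needed, so at most 12 can be filled.
An assignment achieving 12: Block 1→Ito, Block 2→Bakr, Block 3→Bakr+Novak, Block 4→Bakr, Block 5→Ferraro+Vasquez, Block 6→Singh, Block 7→Novak, Block 8→Lindqvist, Block 9→Ito, Block 10→Singh.
Loads: Bakr 3/3, Novak 2/2, Lindqvist 1/1, Ito 2/2, Ferraro 1/1, Vasquez 1/1, Singh 2/2.

12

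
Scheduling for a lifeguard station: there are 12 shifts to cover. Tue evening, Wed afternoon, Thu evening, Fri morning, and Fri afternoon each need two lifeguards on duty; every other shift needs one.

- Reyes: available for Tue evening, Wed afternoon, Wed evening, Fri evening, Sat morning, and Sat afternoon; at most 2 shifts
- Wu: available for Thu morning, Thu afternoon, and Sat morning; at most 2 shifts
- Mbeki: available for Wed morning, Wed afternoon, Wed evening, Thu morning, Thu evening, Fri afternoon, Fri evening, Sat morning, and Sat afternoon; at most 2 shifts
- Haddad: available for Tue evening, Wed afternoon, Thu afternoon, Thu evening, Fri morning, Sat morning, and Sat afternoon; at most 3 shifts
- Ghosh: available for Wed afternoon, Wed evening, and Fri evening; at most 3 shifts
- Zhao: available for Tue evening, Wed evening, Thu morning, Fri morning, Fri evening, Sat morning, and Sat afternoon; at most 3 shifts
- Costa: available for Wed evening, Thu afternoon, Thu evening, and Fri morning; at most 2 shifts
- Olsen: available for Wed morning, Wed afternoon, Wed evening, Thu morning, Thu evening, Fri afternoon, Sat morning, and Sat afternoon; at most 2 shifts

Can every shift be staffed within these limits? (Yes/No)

Yes

Fri afternoon can only be covered by Mbeki and Olsen, so that assignment is forced.
One valid schedule: Tue evening→Reyes+Haddad, Wed morning→Mbeki, Wed afternoon→Ghosh+Olsen, Wed evening→Ghosh, Thu morning→Wu, Thu afternoon→Wu, Thu evening→Haddad+Costa, Fri morning→Haddad+Zhao, Fri afternoon→Mbeki+Olsen, Fri evening→Reyes, Sat morning→Zhao, Sat afternoon→Zhao.
Loads: Reyes 2/2, Wu 2/2, Mbeki 2/2, Haddad 3/3, Ghosh 2/3, Zhao 3/3, Costa 1/2, Olsen 2/2 — all within limits.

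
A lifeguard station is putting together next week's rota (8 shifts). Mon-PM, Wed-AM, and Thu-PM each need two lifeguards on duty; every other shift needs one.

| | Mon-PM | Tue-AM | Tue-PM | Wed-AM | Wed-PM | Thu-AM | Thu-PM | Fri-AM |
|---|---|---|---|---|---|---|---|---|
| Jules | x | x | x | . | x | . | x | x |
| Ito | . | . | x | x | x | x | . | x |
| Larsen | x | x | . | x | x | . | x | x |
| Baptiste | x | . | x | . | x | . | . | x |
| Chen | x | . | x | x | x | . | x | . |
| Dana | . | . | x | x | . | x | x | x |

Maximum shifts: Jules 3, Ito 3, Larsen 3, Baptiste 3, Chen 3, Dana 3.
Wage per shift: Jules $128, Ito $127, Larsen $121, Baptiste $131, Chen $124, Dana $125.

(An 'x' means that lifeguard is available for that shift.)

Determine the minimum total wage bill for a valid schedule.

$1364

Picking the cheapest available lifeguard for each shift independently would cost $1347, but that ignores the shift limits.
An optimal schedule: Mon-PM→Larsen+Chen, Tue-AM→Larsen, Tue-PM→Chen, Wed-AM→Dana+Ito, Wed-PM→Larsen, Thu-AM→Dana, Thu-PM→Chen+Dana, Fri-AM→Ito.
Total: 121 + 124 + 121 + 124 + 125 + 127 + 121 + 125 + 124 + 125 + 127 = $1364.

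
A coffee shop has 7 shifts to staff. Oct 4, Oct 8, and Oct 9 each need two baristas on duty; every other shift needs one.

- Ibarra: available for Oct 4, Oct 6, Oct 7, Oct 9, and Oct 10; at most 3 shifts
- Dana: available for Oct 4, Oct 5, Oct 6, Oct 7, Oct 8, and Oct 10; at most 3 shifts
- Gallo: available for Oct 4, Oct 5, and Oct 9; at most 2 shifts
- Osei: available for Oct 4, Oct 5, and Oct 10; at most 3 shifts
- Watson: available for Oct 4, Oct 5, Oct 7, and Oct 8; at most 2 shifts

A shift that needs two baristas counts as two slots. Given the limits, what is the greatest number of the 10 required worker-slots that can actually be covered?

Total capacity across all baristas is 3+3+2+3+2 = 13, and 10 slots are needed, so at most 10 can be filled.
An assignment achieving 10: Oct 4→Gallo+Osei, Oct 5→Dana, Oct 6→Ibarra, Oct 7→Ibarra, Oct 8→Dana+Watson, Oct 9→Ibarra+Gallo, Oct 10→Dana.
Loads: Ibarra 3/3, Dana 3/3, Gallo 2/2, Osei 1/3, Watson 1/2.

10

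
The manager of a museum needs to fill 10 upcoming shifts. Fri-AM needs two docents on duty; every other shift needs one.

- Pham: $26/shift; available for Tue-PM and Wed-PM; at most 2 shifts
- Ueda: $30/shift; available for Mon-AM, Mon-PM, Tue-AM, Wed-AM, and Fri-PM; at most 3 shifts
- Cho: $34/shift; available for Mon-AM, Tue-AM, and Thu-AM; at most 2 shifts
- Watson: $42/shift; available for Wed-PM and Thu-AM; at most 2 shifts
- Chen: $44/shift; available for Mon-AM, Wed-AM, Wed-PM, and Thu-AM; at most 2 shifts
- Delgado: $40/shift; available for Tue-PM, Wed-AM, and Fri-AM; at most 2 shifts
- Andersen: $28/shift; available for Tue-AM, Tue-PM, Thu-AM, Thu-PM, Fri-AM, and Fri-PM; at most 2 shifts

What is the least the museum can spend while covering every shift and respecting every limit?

$346

Mon-PM can only be covered by Ueda, so that assignment is forced.
Thu-PM can only be covered by Andersen, so that assignment is forced.
Fri-AM can only be covered by Delgado and Andersen, so that assignment is forced.
Picking the cheapest available docent for each shift independently would cost $322, but that ignores the shift limits.
An optimal schedule: Mon-AM→Ueda, Mon-PM→Ueda, Tue-AM→Cho, Tue-PM→Pham, Wed-AM→Delgado, Wed-PM→Pham, Thu-AM→Cho, Thu-PM→Andersen, Fri-AM→Andersen+Delgado, Fri-PM→Ueda.
Total: 30 + 30 + 34 + 26 + 40 + 26 + 34 + 28 + 28 + 40 + 30 = $346.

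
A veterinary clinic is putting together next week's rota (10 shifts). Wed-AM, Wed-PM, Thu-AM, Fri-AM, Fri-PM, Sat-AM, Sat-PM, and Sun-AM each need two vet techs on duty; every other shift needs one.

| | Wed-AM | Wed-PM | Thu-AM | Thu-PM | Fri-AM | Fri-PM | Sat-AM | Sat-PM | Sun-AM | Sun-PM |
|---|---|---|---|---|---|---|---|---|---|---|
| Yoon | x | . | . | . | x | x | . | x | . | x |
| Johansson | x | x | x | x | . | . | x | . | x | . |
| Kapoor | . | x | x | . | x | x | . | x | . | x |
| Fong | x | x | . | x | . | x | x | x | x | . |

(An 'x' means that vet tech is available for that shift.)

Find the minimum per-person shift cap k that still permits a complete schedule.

With 4 vet techs and 18 worker-slots to fill, someone must work at least ⌈18/4⌉ = 5 shifts, so k ≥ 5.
k = 5 works: Wed-AM→Yoon+Johansson, Wed-PM→Kapoor+Fong, Thu-AM→Johansson+Kapoor, Thu-PM→Johansson, Fri-AM→Yoon+Kapoor, Fri-PM→Yoon+Kapoor, Sat-AM→Johansson+Fong, Sat-PM→Yoon+Kapoor, Sun-AM→Johansson+Fong, Sun-PM→Yoon.
Loads: Yoon 5, Johansson 5, Kapoor 5, Fong 3 — all ≤ 5.

5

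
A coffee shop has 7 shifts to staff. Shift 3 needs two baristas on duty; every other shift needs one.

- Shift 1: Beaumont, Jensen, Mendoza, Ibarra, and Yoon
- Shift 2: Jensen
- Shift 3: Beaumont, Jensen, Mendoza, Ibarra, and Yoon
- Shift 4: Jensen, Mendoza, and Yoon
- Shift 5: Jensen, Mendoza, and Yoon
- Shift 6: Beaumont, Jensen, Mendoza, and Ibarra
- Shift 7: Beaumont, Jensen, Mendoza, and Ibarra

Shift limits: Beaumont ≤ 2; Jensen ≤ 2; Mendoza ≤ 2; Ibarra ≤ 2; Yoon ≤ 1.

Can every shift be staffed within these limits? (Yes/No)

Shift 2 can only be covered by Jensen, so that assignment is forced.
One valid schedule: Shift 1→Mendoza, Shift 2→Jensen, Shift 3→Ibarra+Yoon, Shift 4→Jensen, Shift 5→Mendoza, Shift 6→Beaumont, Shift 7→Beaumont.
Loads: Beaumont 2/2, Jensen 2/2, Mendoza 2/2, Ibarra 1/2, Yoon 1/1 — all within limits.

Yes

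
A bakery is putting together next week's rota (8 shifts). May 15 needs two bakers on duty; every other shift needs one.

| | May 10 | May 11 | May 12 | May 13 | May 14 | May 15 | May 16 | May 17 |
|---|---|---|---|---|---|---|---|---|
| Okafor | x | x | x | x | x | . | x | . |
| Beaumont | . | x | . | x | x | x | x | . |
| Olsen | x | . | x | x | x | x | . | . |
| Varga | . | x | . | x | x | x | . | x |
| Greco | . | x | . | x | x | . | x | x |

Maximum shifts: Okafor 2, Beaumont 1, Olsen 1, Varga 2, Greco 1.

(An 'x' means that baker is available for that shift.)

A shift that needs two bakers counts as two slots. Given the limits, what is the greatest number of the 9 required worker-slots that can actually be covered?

Total capacity across all bakers is 2+1+1+2+1 = 7, and 9 slots are needed, so at most 7 can be filled.
An assignment achieving 7: May 10→Okafor, May 11→Varga, May 12→Okafor, May 15→Beaumont+Olsen, May 16→Greco, May 17→Varga.
Loads: Okafor 2/2, Beaumont 1/1, Olsen 1/1, Varga 2/2, Greco 1/1.

7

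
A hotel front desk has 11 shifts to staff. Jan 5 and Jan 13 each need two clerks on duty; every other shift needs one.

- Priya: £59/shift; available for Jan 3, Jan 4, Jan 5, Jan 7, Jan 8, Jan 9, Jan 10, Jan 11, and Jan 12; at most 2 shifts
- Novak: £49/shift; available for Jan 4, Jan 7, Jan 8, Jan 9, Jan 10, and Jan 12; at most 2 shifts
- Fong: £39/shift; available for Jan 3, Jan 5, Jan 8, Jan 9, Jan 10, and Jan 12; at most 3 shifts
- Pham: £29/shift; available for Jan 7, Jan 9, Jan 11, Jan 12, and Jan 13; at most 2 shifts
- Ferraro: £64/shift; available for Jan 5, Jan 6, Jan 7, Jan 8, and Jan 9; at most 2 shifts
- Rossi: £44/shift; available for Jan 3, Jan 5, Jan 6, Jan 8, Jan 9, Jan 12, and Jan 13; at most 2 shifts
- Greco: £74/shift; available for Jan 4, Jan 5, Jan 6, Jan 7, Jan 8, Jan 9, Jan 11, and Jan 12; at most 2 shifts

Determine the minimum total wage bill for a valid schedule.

£607

Jan 13 can only be covered by Pham and Rossi, so that assignment is forced.
Picking the cheapest available clerk for each shift independently would cost £482, but that ignores the shift limits.
An optimal schedule: Jan 3→Priya, Jan 4→Priya, Jan 5→Ferraro+Rossi, Jan 6→Ferraro, Jan 7→Novak, Jan 8→Fong, Jan 9→Fong, Jan 10→Novak, Jan 11→Pham, Jan 12→Fong, Jan 13→Pham+Rossi.
Total: 59 + 59 + 64 + 44 + 64 + 49 + 39 + 39 + 49 + 29 + 39 + 29 + 44 = £607.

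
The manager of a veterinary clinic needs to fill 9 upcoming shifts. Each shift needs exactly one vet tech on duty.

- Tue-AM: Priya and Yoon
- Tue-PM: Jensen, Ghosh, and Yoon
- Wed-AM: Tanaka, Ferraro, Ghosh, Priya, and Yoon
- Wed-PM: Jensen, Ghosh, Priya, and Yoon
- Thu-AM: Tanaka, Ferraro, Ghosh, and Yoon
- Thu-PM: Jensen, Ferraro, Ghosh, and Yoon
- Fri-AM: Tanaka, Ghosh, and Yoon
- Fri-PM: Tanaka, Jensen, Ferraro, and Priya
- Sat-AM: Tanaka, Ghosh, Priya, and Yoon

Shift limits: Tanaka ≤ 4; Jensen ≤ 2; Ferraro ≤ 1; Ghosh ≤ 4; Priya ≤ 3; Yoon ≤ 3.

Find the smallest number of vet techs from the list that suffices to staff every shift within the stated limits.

3

9 slots to fill and no one can take more than 4, so at least ⌈9/4⌉ = 3 vet techs are needed.
Tanaka, Jensen, and Priya alone can cover everything: Tue-AM→Priya, Tue-PM→Jensen, Wed-AM→Tanaka, Wed-PM→Priya, Thu-AM→Tanaka, Thu-PM→Jensen, Fri-AM→Tanaka, Fri-PM→Priya, Sat-AM→Tanaka.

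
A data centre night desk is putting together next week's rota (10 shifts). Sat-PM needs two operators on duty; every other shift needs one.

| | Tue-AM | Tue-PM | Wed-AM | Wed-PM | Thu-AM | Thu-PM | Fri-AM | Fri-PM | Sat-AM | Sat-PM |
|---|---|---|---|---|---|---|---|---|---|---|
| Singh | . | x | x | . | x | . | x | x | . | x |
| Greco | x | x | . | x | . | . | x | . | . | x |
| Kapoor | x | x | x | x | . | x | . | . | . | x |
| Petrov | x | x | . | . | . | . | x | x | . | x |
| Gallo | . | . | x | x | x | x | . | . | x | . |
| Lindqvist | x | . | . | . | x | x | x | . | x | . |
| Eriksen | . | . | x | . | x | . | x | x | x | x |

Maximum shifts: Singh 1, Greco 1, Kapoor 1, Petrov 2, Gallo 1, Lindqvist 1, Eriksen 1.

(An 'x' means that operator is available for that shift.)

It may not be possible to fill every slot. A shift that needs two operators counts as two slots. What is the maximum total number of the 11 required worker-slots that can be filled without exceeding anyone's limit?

Total capacity across all operators is 1+1+1+2+1+1+1 = 8, and 11 slots are needed, so at most 8 can be filled.
An assignment achieving 8: Tue-AM→Petrov, Tue-PM→Petrov, Wed-AM→Eriksen, Wed-PM→Greco, Thu-AM→Lindqvist, Thu-PM→Kapoor, Fri-PM→Singh, Sat-AM→Gallo.
Loads: Singh 1/1, Greco 1/1, Kapoor 1/1, Petrov 2/2, Gallo 1/1, Lindqvist 1/1, Eriksen 1/1.

8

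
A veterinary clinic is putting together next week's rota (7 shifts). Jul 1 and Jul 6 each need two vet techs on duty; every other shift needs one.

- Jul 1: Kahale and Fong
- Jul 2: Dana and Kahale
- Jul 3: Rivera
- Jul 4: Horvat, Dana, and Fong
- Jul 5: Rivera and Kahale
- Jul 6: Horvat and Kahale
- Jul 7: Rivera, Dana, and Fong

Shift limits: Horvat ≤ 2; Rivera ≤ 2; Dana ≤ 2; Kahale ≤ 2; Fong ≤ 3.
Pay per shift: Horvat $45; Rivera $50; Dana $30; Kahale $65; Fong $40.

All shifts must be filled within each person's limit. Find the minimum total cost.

Jul 1 can only be covered by Kahale and Fong, so that assignment is forced.
Jul 3 can only be covered by Rivera, so that assignment is forced.
Jul 6 can only be covered by Horvat and Kahale, so that assignment is forced.
Picking the cheapest available vet tech for each shift independently would cost $405, but that ignores the shift limits.
An optimal schedule: Jul 1→Fong+Kahale, Jul 2→Dana, Jul 3→Rivera, Jul 4→Dana, Jul 5→Rivera, Jul 6→Horvat+Kahale, Jul 7→Fong.
Total: 40 + 65 + 30 + 50 + 30 + 50 + 45 + 65 + 40 = $415.

$415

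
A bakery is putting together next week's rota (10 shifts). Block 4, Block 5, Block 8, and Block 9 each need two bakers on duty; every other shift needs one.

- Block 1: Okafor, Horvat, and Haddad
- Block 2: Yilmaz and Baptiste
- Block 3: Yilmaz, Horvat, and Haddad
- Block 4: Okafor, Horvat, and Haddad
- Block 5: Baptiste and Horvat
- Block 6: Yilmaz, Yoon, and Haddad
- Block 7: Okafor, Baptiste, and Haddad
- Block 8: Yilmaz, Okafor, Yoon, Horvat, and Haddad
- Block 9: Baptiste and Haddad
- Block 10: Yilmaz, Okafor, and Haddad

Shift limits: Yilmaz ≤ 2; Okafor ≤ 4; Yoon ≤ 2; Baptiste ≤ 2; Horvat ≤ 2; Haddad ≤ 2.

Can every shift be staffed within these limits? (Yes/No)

Block 5 can only be covered by Baptiste and Horvat, so that assignment is forced.
Block 9 can only be covered by Baptiste and Haddad, so that assignment is forced.
One valid schedule: Block 1→Okafor, Block 2→Yilmaz, Block 3→Yilmaz, Block 4→Okafor+Horvat, Block 5→Baptiste+Horvat, Block 6→Yoon, Block 7→Okafor, Block 8→Yoon+Haddad, Block 9→Baptiste+Haddad, Block 10→Okafor.
Loads: Yilmaz 2/2, Okafor 4/4, Yoon 2/2, Baptiste 2/2, Horvat 2/2, Haddad 2/2 — all within limits.

Yes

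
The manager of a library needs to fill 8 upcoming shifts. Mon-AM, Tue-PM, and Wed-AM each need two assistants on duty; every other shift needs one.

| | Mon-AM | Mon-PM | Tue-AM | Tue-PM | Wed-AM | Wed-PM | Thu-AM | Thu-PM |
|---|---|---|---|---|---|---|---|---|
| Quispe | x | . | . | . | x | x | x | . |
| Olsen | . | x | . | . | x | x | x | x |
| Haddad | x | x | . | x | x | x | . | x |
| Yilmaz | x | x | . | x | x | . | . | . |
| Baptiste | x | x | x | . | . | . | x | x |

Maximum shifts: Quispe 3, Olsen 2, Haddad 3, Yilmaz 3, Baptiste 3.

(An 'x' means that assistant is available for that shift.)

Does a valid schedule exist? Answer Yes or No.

Yes

Tue-AM can only be covered by Baptiste, so that assignment is forced.
Tue-PM can only be covered by Haddad and Yilmaz, so that assignment is forced.
One valid schedule: Mon-AM→Quispe+Haddad, Mon-PM→Olsen, Tue-AM→Baptiste, Tue-PM→Haddad+Yilmaz, Wed-AM→Haddad+Yilmaz, Wed-PM→Quispe, Thu-AM→Quispe, Thu-PM→Olsen.
Loads: Quispe 3/3, Olsen 2/2, Haddad 3/3, Yilmaz 2/3, Baptiste 1/3 — all within limits.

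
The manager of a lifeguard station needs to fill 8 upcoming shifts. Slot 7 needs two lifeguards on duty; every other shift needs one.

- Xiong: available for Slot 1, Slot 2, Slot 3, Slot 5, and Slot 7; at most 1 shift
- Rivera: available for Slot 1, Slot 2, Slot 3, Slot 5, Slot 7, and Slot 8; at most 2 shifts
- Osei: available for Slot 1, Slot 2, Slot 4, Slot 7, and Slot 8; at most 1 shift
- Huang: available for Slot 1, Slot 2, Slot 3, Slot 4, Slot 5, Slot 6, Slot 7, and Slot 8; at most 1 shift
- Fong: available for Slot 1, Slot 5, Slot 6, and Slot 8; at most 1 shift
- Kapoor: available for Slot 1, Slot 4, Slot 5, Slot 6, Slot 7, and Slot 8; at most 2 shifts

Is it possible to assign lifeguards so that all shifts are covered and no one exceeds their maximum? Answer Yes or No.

Total capacity is 1+2+1+1+1+2 = 8 but 9 worker-slots are needed — infeasible.

No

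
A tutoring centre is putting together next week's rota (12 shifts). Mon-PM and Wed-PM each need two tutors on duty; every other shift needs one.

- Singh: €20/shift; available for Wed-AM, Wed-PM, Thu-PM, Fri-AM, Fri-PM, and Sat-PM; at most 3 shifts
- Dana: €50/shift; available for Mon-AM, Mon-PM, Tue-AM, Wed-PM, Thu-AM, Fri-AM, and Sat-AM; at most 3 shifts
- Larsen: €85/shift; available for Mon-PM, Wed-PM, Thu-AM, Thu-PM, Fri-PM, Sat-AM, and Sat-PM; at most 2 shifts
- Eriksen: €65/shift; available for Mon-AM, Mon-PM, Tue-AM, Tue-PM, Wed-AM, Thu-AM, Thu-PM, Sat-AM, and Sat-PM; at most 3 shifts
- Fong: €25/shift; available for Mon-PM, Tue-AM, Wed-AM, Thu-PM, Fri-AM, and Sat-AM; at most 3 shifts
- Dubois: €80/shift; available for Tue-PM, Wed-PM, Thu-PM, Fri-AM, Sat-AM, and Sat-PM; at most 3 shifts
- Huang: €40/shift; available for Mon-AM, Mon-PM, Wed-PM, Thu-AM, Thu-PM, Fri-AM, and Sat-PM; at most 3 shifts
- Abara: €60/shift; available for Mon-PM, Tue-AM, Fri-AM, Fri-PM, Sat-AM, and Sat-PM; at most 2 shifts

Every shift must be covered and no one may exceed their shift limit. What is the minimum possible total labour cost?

€530

Picking the cheapest available tutor for each shift independently would cost €420, but that ignores the shift limits.
An optimal schedule: Mon-AM→Huang, Mon-PM→Fong+Dana, Tue-AM→Fong, Tue-PM→Eriksen, Wed-AM→Singh, Wed-PM→Huang+Dana, Thu-AM→Huang, Thu-PM→Singh, Fri-AM→Fong, Fri-PM→Singh, Sat-AM→Dana, Sat-PM→Abara.
Total: 40 + 25 + 50 + 25 + 65 + 20 + 40 + 50 + 40 + 20 + 25 + 20 + 50 + 60 = €530.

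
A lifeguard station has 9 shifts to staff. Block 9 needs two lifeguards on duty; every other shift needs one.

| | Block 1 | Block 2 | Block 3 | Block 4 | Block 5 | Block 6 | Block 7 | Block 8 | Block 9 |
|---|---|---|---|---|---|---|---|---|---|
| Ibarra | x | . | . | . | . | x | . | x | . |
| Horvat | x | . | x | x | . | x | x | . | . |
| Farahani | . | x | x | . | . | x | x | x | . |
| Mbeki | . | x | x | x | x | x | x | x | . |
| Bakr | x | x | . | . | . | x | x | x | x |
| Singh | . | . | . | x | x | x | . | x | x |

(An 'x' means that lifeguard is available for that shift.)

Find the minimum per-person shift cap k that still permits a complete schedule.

With 6 lifeguards and 10 worker-slots to fill, someone must work at least ⌈10/6⌉ = 2 shifts, so k ≥ 2.
k = 2 works: Block 1→Ibarra, Block 2→Farahani, Block 3→Horvat, Block 4→Horvat, Block 5→Mbeki, Block 6→Mbeki, Block 7→Farahani, Block 8→Ibarra, Block 9→Bakr+Singh.
Loads: Ibarra 2, Horvat 2, Farahani 2, Mbeki 2, Bakr 1, Singh 1 — all ≤ 2.

2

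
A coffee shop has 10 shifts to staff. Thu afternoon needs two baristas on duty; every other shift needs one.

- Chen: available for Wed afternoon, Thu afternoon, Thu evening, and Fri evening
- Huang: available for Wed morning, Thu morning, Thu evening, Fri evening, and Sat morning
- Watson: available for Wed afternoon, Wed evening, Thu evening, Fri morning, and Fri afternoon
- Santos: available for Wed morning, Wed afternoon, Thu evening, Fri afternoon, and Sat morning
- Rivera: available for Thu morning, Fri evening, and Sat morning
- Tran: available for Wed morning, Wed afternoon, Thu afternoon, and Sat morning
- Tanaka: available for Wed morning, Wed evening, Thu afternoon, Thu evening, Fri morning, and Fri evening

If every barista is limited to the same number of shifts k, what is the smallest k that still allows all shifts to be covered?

With 7 baristas and 11 worker-slots to fill, someone must work at least ⌈11/7⌉ = 2 shifts, so k ≥ 2.
k = 2 works: Wed morning→Huang, Wed afternoon→Chen, Wed evening→Watson, Thu morning→Huang, Thu afternoon→Chen+Tran, Thu evening→Tanaka, Fri morning→Watson, Fri afternoon→Santos, Fri evening→Rivera, Sat morning→Santos.
Loads: Chen 2, Huang 2, Watson 2, Santos 2, Rivera 1, Tran 1, Tanaka 1 — all ≤ 2.

2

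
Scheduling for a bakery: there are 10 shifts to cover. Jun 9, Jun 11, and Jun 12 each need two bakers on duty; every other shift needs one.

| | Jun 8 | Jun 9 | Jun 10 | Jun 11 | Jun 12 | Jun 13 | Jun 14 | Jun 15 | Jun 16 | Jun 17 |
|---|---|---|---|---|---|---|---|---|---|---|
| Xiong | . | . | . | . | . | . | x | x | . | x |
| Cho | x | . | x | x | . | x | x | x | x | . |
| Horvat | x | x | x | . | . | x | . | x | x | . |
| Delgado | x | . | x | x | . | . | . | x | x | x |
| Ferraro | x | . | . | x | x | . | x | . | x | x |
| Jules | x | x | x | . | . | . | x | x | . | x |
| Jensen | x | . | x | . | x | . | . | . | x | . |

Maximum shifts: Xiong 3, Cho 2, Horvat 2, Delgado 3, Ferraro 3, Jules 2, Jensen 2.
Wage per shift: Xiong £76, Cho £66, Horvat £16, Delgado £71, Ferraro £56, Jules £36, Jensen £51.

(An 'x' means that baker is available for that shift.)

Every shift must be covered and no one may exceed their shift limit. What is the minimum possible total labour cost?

Jun 9 can only be covered by Horvat and Jules, so that assignment is forced.
Jun 12 can only be covered by Ferraro and Jensen, so that assignment is forced.
Picking the cheapest available baker for each shift independently would cost £433, but that ignores the shift limits.
An optimal schedule: Jun 8→Delgado, Jun 9→Horvat+Jules, Jun 10→Jensen, Jun 11→Ferraro+Cho, Jun 12→Jensen+Ferraro, Jun 13→Horvat, Jun 14→Jules, Jun 15→Cho, Jun 16→Delgado, Jun 17→Ferraro.
Total: 71 + 16 + 36 + 51 + 56 + 66 + 51 + 56 + 16 + 36 + 66 + 71 + 56 = £648.

£648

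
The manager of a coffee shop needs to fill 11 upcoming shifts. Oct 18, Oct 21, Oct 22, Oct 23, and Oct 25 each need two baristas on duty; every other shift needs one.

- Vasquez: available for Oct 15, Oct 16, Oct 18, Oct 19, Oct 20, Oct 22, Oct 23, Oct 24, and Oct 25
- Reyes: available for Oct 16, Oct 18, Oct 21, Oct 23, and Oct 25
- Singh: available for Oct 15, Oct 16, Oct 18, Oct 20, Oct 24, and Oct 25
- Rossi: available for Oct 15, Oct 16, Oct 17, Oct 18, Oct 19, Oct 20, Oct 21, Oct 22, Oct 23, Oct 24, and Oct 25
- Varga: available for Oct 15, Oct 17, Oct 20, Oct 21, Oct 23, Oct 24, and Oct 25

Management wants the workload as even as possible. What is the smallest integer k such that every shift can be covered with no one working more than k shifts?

With 5 baristas and 16 worker-slots to fill, someone must work at least ⌈16/5⌉ = 4 shifts, so k ≥ 4.
k = 4 works: Oct 15→Vasquez, Oct 16→Vasquez, Oct 17→Rossi, Oct 18→Reyes+Singh, Oct 19→Vasquez, Oct 20→Singh, Oct 21→Reyes+Rossi, Oct 22→Vasquez+Rossi, Oct 23→Reyes+Rossi, Oct 24→Singh, Oct 25→Reyes+Singh.
Loads: Vasquez 4, Reyes 4, Singh 4, Rossi 4, Varga 0 — all ≤ 4.

4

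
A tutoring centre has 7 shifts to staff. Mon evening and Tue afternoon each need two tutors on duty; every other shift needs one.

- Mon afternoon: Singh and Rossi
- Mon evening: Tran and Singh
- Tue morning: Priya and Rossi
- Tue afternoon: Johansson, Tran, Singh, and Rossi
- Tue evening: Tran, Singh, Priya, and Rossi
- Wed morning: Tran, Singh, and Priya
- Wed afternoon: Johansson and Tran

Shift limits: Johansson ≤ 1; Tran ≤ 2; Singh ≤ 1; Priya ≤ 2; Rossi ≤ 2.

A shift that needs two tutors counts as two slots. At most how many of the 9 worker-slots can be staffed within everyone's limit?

8

Total capacity across all tutors is 1+2+1+2+2 = 8, and 9 slots are needed, so at most 8 can be filled.
An assignment achieving 8: Mon afternoon→Singh, Mon evening→Tran, Tue morning→Priya, Tue afternoon→Tran+Rossi, Tue evening→Rossi, Wed morning→Priya, Wed afternoon→Johansson.
Loads: Johansson 1/1, Tran 2/2, Singh 1/1, Priya 2/2, Rossi 2/2.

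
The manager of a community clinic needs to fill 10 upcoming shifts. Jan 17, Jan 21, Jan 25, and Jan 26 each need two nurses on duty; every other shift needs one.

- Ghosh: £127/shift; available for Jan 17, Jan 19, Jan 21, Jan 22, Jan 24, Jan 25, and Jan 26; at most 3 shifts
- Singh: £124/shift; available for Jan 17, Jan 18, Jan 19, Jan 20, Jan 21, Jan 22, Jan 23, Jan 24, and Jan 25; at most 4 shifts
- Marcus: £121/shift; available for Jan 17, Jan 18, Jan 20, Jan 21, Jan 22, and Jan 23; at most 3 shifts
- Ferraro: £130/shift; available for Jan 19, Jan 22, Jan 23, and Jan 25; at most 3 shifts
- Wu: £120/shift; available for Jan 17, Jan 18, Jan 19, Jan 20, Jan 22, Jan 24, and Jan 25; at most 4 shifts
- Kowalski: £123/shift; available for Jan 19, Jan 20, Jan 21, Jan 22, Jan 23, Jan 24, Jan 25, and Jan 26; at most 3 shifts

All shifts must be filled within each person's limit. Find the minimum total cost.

Jan 26 can only be covered by Ghosh and Kowalski, so that assignment is forced.
Picking the cheapest available nurse for each shift independently would cost £1699, but that ignores the shift limits.
An optimal schedule: Jan 17→Marcus+Singh, Jan 18→Wu, Jan 19→Wu, Jan 20→Wu, Jan 21→Marcus+Kowalski, Jan 22→Singh, Jan 23→Marcus, Jan 24→Wu, Jan 25→Kowalski+Singh, Jan 26→Kowalski+Ghosh.
Total: 121 + 124 + 120 + 120 + 120 + 121 + 123 + 124 + 121 + 120 + 123 + 124 + 123 + 127 = £1711.

£1711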